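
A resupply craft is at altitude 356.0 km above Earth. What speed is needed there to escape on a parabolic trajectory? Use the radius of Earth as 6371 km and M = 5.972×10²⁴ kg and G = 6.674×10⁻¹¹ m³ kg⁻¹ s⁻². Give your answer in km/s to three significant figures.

v_esc ≈ 10.9 km/s

μ = GM = 6.674×10⁻¹¹ × 5.972×10²⁴ = 3.986×10¹⁴ m³/s².
r = 6371 + 356.0 = 6727.0 km = 6.7270×10⁶ m.
Escape speed v_esc = √(2μ/r) = √(2 × 3.986×10¹⁴ / 6.727×10⁶) = √(1.185×10⁸) = 10890 m/s.
= 10.89 km/s.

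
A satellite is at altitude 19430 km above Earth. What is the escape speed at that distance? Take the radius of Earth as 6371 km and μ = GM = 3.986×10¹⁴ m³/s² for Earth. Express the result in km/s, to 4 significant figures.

v_esc ≈ 5.559 km/s

r = 6371 + 19430 = 25801 km = 2.5801×10⁷ m.
Escape speed v_esc = √(2μ/r) = √(2 × 3.986×10¹⁴ / 2.580×10⁷) = √(3.090×10⁷) = 5559 m/s.
= 5.559 km/s.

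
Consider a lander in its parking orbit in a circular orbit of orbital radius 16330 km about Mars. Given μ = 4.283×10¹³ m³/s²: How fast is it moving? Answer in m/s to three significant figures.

v ≈ 1620 m/s

r = 16330 km = 1.633×10⁷ m.
For a circular orbit v = √(μ/r) = √(4.283×10¹³ / 1.633×10⁷) = √(2.623×10⁶) = 1619 m/s.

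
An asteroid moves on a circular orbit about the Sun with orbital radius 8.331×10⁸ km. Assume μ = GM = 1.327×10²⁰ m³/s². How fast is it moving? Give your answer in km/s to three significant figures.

r = 8.331×10⁸ km = 8.331×10¹¹ m.
For a circular orbit v = √(μ/r) = √(1.327×10²⁰ / 8.331×10¹¹) = √(1.593×10⁸) = 12620 m/s.
That is 12.62 km/s.

v ≈ 12.6 km/s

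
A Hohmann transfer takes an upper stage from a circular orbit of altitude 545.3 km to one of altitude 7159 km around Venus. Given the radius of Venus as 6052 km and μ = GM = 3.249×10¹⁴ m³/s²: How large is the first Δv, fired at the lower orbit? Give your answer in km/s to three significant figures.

r₁ = 6052 + 545.3 = 6597.3 km = 6.5973×10⁶ m.
r₂ = 6052 + 7159 = 13211 km = 1.3211×10⁷ m.
Transfer ellipse a_t = (r₁ + r₂)/2 = 9.904×10⁶ m.
At r₁: circular v_c1 = √(μ/r₁) = 7018 m/s; transfer-periapsis v_p = √[μ(2/r₁ − 1/a_t)] = 8105 m/s.
Δv₁ = v_p − v_c1 = 1087 m/s.
= 1.087 km/s.

Δv ≈ 1.09 km/s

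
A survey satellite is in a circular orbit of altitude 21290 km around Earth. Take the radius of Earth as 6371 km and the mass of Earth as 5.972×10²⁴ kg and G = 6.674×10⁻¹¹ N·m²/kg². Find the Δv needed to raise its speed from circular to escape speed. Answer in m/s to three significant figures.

μ = GM = 6.674×10⁻¹¹ × 5.972×10²⁴ = 3.986×10¹⁴ m³/s².
r = 6371 + 21290 = 27661 km = 2.7661×10⁷ m.
Circular speed v_c = √(μ/r) = 3796 m/s.
Escape speed v_esc = √(2μ/r) = √2 × v_c = 5368 m/s.
Δv = v_esc − v_c = 1572 m/s.

Δv ≈ 1570 m/s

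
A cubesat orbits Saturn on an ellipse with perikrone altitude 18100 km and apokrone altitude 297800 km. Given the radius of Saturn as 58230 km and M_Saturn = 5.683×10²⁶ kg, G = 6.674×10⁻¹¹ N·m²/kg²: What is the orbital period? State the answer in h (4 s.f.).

T ≈ 28.49 h

μ = GM = 6.674×10⁻¹¹ × 5.683×10²⁶ = 3.793×10¹⁶ m³/s².
r_p = 58230 + 18100 = 76330 km = 7.6330×10⁷ m.
r_a = 58230 + 297800 = 356030 km = 3.5603×10⁸ m.
Semi-major axis a = (r_p + r_a)/2 = (76330 + 3.5603×10⁵)/2 = 2.1618×10⁵ km = 2.162×10⁸ m.
By Kepler's third law T = 2π√(a³/μ) = 2π × 1.632×10⁴ = 1.025×10⁵ s.
= 28.49 h.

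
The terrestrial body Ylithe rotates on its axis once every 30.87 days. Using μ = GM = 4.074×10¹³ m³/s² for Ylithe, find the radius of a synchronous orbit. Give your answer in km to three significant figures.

r_sync ≈ 1.94×10⁵ km

T = 30.87 days = 2.667×10⁶ s.
A synchronous orbit has period T, so by Kepler's third law a = (μT²/4π²)^(1/3).
μT²/4π² = 4.074×10¹³ × (2.667×10⁶)² / 39.48 = 7.341×10²⁴ m³.
a = 1.944×10⁸ m = 1.9435×10⁵ km.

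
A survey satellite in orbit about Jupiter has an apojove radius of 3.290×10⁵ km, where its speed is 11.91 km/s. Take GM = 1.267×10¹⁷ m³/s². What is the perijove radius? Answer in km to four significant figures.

perijove radius ≈ 74270 km

r_a = 3.290×10⁸ m.
Specific energy ε = v²/2 − μ/r = -3.142×10⁸ J/kg, so a = −μ/(2ε) = 2.016×10⁸ m.
The apsides satisfy r_p + r_a = 2a, so the perijove radius is 2a − r_a = 7.427×10⁷ m = 74269 km.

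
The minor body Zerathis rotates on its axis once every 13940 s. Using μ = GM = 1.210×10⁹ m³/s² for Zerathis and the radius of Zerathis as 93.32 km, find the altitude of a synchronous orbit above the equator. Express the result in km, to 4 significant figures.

h_sync ≈ 87.95 km

A synchronous orbit has period T, so by Kepler's third law a = (μT²/4π²)^(1/3).
μT²/4π² = 1.210×10⁹ × (1.394×10⁴)² / 39.48 = 5.956×10¹⁵ m³.
a = 1.813×10⁵ m = 181.27 km.
Altitude h = a − R = 181.27 − 93.32 = 87.946 km.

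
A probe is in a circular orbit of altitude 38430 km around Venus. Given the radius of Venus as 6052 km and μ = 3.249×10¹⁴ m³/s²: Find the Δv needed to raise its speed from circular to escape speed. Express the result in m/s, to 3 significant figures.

Δv ≈ 1120 m/s

r = 6052 + 38430 = 44482 km = 4.4482×10⁷ m.
Circular speed v_c = √(μ/r) = 2703 m/s.
Escape speed v_esc = √(2μ/r) = √2 × v_c = 3822 m/s.
Δv = v_esc − v_c = 1119 m/s.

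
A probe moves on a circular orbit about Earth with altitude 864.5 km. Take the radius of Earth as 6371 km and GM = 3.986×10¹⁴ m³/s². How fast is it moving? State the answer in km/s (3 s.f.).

v ≈ 7.42 km/s

r = 6371 + 864.5 = 7235.5 km = 7.2355×10⁶ m.
For a circular orbit v = √(μ/r) = √(3.986×10¹⁴ / 7.236×10⁶) = √(5.509×10⁷) = 7422 m/s.
That is 7.422 km/s.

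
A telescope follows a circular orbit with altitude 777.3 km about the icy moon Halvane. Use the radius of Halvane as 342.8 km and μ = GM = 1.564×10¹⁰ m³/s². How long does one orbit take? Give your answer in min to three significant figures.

r = 342.8 + 777.3 = 1120.1 km = 1.1201×10⁶ m.
Kepler's third law: T = 2π√(r³/μ) = 2π√((1.120×10⁶)³ / 1.564×10¹⁰).
r³/μ = 8.985×10⁷ s², so T = 2π × 9.479×10³ = 5.956×10⁴ s.
Converting: 5.956×10⁴ s ÷ 60.00 = 992.6 min.

T ≈ 993 min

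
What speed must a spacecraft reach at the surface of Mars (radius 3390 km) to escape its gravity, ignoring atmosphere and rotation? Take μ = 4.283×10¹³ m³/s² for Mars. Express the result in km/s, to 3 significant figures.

v_esc ≈ 5.03 km/s

r = R = 3.390×10⁶ m.
Escape speed v_esc = √(2μ/r) = √(2 × 4.283×10¹³ / 3.390×10⁶) = √(2.527×10⁷) = 5027 m/s.
= 5.027 km/s.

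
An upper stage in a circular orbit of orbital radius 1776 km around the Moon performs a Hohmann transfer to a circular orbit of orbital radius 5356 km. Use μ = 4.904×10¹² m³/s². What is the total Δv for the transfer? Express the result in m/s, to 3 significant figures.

r₁ = 1776 km = 1.776×10⁶ m.
r₂ = 5356 km = 5.356×10⁶ m.
Transfer ellipse a_t = (r₁ + r₂)/2 = 3.566×10⁶ m.
At r₁: circular v_c1 = √(μ/r₁) = 1662 m/s; transfer-perilune v_p = √[μ(2/r₁ − 1/a_t)] = 2036 m/s.
Δv₁ = v_p − v_c1 = 374.8 m/s.
At r₂: circular v_c2 = √(μ/r₂) = 956.9 m/s; transfer-apolune v_a = √[μ(2/r₂ − 1/a_t)] = 675.3 m/s.
Δv₂ = v_c2 − v_a = 281.6 m/s.
Total Δv = Δv₁ + Δv₂ = 656.4 m/s.

Δv_total ≈ 656 m/s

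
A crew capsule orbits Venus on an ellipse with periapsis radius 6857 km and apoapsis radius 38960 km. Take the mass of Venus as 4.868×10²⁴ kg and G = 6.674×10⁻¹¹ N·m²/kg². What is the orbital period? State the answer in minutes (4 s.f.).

T ≈ 637.0 minutes

μ = GM = 6.674×10⁻¹¹ × 4.868×10²⁴ = 3.249×10¹⁴ m³/s².
Semi-major axis a = (r_p + r_a)/2 = (6857.0 + 38960)/2 = 22908 km = 2.291×10⁷ m.
By Kepler's third law T = 2π√(a³/μ) = 2π × 6.083×10³ = 3.822×10⁴ s.
= 637.0 minutes.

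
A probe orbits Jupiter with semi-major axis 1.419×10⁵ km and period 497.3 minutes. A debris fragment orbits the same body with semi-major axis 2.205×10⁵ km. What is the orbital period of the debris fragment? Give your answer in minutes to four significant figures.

Kepler's third law: T² ∝ a³, so T₂ = T₁ (a₂/a₁)^(3/2).
a₂/a₁ = 1.554, (a₂/a₁)^(3/2) = 1.937.
T₂ = 497.3 × 1.937 = 963.3 minutes.

T₂ ≈ 963.3 minutes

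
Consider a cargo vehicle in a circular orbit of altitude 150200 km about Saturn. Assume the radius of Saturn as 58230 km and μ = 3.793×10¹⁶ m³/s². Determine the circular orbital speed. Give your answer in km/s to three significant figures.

r = 58230 + 150200 = 208430 km = 2.0843×10⁸ m.
For a circular orbit v = √(μ/r) = √(3.793×10¹⁶ / 2.084×10⁸) = √(1.820×10⁸) = 13490 m/s.
That is 13.49 km/s.

v ≈ 13.5 km/s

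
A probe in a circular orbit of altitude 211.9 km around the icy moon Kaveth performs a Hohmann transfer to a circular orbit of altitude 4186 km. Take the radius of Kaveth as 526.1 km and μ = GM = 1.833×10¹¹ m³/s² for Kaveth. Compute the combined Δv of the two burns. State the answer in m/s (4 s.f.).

Δv_total ≈ 251.6 m/s

r₁ = 526.1 + 211.9 = 738.00 km = 7.3800×10⁵ m.
r₂ = 526.1 + 4186 = 4712.1 km = 4.7121×10⁶ m.
Transfer ellipse a_t = (r₁ + r₂)/2 = 2.725×10⁶ m.
At r₁: circular v_c1 = √(μ/r₁) = 498.4 m/s; transfer-periapsis v_p = √[μ(2/r₁ − 1/a_t)] = 655.3 m/s.
Δv₁ = v_p − v_c1 = 157.0 m/s.
At r₂: circular v_c2 = √(μ/r₂) = 197.2 m/s; transfer-apoapsis v_a = √[μ(2/r₂ − 1/a_t)] = 102.6 m/s.
Δv₂ = v_c2 − v_a = 94.59 m/s.
Total Δv = Δv₁ + Δv₂ = 251.6 m/s.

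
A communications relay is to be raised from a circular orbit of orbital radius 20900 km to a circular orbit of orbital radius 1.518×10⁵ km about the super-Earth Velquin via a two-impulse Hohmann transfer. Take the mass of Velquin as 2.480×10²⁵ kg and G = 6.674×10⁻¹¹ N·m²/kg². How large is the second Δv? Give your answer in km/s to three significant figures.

Δv ≈ 1.68 km/s

μ = GM = 6.674×10⁻¹¹ × 2.480×10²⁵ = 1.655×10¹⁵ m³/s².
r₁ = 20900 km = 2.090×10⁷ m.
r₂ = 1.518×10⁵ km = 1.518×10⁸ m.
Transfer ellipse a_t = (r₁ + r₂)/2 = 8.635×10⁷ m.
At r₁: circular v_c1 = √(μ/r₁) = 8899 m/s; transfer-periapsis v_p = √[μ(2/r₁ − 1/a_t)] = 11800 m/s.
At r₂: circular v_c2 = √(μ/r₂) = 3302 m/s; transfer-apoapsis v_a = √[μ(2/r₂ − 1/a_t)] = 1625 m/s.
Δv₂ = v_c2 − v_a = 1678 m/s.
= 1.678 km/s.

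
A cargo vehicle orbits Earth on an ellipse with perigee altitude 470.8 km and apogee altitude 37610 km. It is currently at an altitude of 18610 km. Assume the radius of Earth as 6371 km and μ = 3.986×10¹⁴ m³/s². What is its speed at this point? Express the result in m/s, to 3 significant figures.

v ≈ 4030 m/s

r_p = 6371 + 470.8 = 6841.8 km = 6.8418×10⁶ m.
r_a = 6371 + 37610 = 43981 km = 4.3981×10⁷ m.
r = 6371 + 18610 = 24981 km = 2.498×10⁷ m.
Semi-major axis a = (r_p + r_a)/2 = 25411 km = 2.541×10⁷ m.
Vis-viva: v² = μ(2/r − 1/a) = 3.986×10¹⁴ × (8.006×10⁻⁸ − 3.935×10⁻⁸) = 1.623×10⁷ m²/s².
v = 4028 m/s.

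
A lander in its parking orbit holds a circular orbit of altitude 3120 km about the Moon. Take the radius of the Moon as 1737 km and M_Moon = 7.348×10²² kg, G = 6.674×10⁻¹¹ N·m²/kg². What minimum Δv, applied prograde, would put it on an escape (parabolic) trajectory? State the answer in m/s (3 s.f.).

μ = GM = 6.674×10⁻¹¹ × 7.348×10²² = 4.904×10¹² m³/s².
r = 1737 + 3120 = 4857.0 km = 4.8570×10⁶ m.
Circular speed v_c = √(μ/r) = 1005 m/s.
Escape speed v_esc = √(2μ/r) = √2 × v_c = 1421 m/s.
Δv = v_esc − v_c = 416.2 m/s.

Δv ≈ 416 m/s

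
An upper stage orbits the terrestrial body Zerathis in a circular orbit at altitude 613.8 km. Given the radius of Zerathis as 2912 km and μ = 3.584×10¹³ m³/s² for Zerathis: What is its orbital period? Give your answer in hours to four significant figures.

T ≈ 1.930 hours

r = 2912 + 613.8 = 3525.8 km = 3.5258×10⁶ m.
Kepler's third law: T = 2π√(r³/μ) = 2π√((3.526×10⁶)³ / 3.584×10¹³).
r³/μ = 1.223×10⁶ s², so T = 2π × 1.106×10³ = 6.948×10³ s.
Converting: 6.948×10³ s ÷ 3600 = 1.930 hours.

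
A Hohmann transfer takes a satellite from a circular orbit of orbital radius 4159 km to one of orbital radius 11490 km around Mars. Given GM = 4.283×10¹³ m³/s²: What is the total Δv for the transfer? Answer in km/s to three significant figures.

Δv_total ≈ 1.20 km/s

r₁ = 4159 km = 4.159×10⁶ m.
r₂ = 11490 km = 1.149×10⁷ m.
Transfer ellipse a_t = (r₁ + r₂)/2 = 7.824×10⁶ m.
At r₁: circular v_c1 = √(μ/r₁) = 3209 m/s; transfer-periapsis v_p = √[μ(2/r₁ − 1/a_t)] = 3889 m/s.
Δv₁ = v_p − v_c1 = 679.7 m/s.
At r₂: circular v_c2 = √(μ/r₂) = 1931 m/s; transfer-apoapsis v_a = √[μ(2/r₂ − 1/a_t)] = 1408 m/s.
Δv₂ = v_c2 − v_a = 523.1 m/s.
Total Δv = Δv₁ + Δv₂ = 1203 m/s = 1.203 km/s.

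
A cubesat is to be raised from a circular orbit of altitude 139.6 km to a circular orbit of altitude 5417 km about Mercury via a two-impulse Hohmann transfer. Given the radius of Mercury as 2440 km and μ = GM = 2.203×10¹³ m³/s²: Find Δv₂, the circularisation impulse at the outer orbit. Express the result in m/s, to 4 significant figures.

r₁ = 2440 + 139.6 = 2579.6 km = 2.5796×10⁶ m.
r₂ = 2440 + 5417 = 7857.0 km = 7.8570×10⁶ m.
Transfer ellipse a_t = (r₁ + r₂)/2 = 5.218×10⁶ m.
At r₁: circular v_c1 = √(μ/r₁) = 2922 m/s; transfer-periherm v_p = √[μ(2/r₁ − 1/a_t)] = 3586 m/s.
At r₂: circular v_c2 = √(μ/r₂) = 1674 m/s; transfer-apoherm v_a = √[μ(2/r₂ − 1/a_t)] = 1177 m/s.
Δv₂ = v_c2 − v_a = 497.2 m/s.

Δv ≈ 497.2 m/s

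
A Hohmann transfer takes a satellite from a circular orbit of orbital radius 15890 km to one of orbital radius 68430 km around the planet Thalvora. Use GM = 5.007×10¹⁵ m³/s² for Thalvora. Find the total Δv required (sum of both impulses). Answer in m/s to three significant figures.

Δv_total ≈ 8170 m/s

r₁ = 15890 km = 1.589×10⁷ m.
r₂ = 68430 km = 6.843×10⁷ m.
Transfer ellipse a_t = (r₁ + r₂)/2 = 4.216×10⁷ m.
At r₁: circular v_c1 = √(μ/r₁) = 17750 m/s; transfer-periapsis v_p = √[μ(2/r₁ − 1/a_t)] = 22620 m/s.
Δv₁ = v_p − v_c1 = 4864 m/s.
At r₂: circular v_c2 = √(μ/r₂) = 8554 m/s; transfer-apoapsis v_a = √[μ(2/r₂ − 1/a_t)] = 5251 m/s.
Δv₂ = v_c2 − v_a = 3303 m/s.
Total Δv = Δv₁ + Δv₂ = 8167 m/s.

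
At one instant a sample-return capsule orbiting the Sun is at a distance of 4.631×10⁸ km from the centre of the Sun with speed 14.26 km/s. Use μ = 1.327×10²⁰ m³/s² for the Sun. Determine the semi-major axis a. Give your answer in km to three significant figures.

r = 4.631×10¹¹ m.
Vis-viva rearranged: 1/a = 2/r − v²/μ = 4.319×10⁻¹² − 1.532×10⁻¹² = 2.786×10⁻¹² m⁻¹.
a = 3.589×10¹¹ m = 3.5889×10⁸ km.

a ≈ 3.59×10⁸ km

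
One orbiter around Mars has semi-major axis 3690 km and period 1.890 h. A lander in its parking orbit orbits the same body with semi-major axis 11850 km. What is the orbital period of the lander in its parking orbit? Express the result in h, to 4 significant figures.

Kepler's third law: T² ∝ a³, so T₂ = T₁ (a₂/a₁)^(3/2).
a₂/a₁ = 3.211, (a₂/a₁)^(3/2) = 5.755.
T₂ = 1.890 × 5.755 = 10.88 h.

T₂ ≈ 10.88 h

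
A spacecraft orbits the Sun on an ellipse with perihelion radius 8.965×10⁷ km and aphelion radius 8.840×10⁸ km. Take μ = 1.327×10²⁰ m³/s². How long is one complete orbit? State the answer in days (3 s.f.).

T ≈ 2140 days

Semi-major axis a = (r_p + r_a)/2 = (8.9650×10⁷ + 8.8400×10⁸)/2 = 4.8682×10⁸ km = 4.868×10¹¹ m.
By Kepler's third law T = 2π√(a³/μ) = 2π × 2.949×10⁷ = 1.853×10⁸ s.
= 2144 days.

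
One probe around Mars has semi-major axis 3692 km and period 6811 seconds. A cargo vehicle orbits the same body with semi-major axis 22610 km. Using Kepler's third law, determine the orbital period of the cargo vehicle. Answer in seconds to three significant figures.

T₂ ≈ 1.03×10⁵ seconds

Kepler's third law: T² ∝ a³, so T₂ = T₁ (a₂/a₁)^(3/2).
a₂/a₁ = 6.124, (a₂/a₁)^(3/2) = 15.16.
T₂ = 6811 × 15.16 = 1.032×10⁵ seconds.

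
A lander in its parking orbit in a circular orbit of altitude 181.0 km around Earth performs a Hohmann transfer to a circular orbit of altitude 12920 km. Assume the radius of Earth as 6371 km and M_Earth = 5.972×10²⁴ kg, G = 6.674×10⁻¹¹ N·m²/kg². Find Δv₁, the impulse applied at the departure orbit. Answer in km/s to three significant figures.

μ = GM = 6.674×10⁻¹¹ × 5.972×10²⁴ = 3.986×10¹⁴ m³/s².
r₁ = 6371 + 181.0 = 6552.0 km = 6.5520×10⁶ m.
r₂ = 6371 + 12920 = 19291 km = 1.9291×10⁷ m.
Transfer ellipse a_t = (r₁ + r₂)/2 = 1.292×10⁷ m.
At r₁: circular v_c1 = √(μ/r₁) = 7799 m/s; transfer-perigee v_p = √[μ(2/r₁ − 1/a_t)] = 9530 m/s.
Δv₁ = v_p − v_c1 = 1730 m/s.
= 1.730 km/s.

Δv ≈ 1.73 km/s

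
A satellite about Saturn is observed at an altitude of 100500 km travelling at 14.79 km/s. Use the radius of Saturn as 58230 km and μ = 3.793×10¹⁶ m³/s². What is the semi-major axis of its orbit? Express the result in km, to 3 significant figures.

r = 58230 + 100500 = 1.5873×10⁵ km = 1.587×10⁸ m.
Vis-viva rearranged: 1/a = 2/r − v²/μ = 1.260×10⁻⁸ − 5.767×10⁻⁹ = 6.833×10⁻⁹ m⁻¹.
a = 1.463×10⁸ m = 1.4635×10⁵ km.

a ≈ 1.46×10⁵ km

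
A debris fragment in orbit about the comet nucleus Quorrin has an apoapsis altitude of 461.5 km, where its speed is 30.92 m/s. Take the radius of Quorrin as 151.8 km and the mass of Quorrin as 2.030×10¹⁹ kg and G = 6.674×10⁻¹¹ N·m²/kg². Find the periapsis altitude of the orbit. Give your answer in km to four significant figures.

periapsis altitude ≈ 17.56 km

μ = GM = 6.674×10⁻¹¹ × 2.030×10¹⁹ = 1.355×10⁹ m³/s².
r_a = 151.8 + 461.5 = 613.30 km = 6.133×10⁵ m.
Specific energy ε = v²/2 − μ/r = -1.731×10³ J/kg, so a = −μ/(2ε) = 3.913×10⁵ m.
The apsides satisfy r_p + r_a = 2a, so the periapsis radius is 2a − r_a = 1.694×10⁵ m = 169.36 km.
Periapsis altitude = 169.36 − 151.8 = 17.561 km.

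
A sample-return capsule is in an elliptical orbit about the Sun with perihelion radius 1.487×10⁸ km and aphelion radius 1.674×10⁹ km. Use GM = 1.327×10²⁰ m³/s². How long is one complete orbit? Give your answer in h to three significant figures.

Semi-major axis a = (r_p + r_a)/2 = (1.4870×10⁸ + 1.6740×10⁹)/2 = 9.1135×10⁸ km = 9.114×10¹¹ m.
By Kepler's third law T = 2π√(a³/μ) = 2π × 7.553×10⁷ = 4.745×10⁸ s.
= 1.318×10⁵ h.

T ≈ 132000 h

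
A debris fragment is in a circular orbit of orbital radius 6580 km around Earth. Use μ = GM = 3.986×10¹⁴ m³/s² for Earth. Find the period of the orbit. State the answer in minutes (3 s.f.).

T ≈ 88.5 minutes

r = 6580 km = 6.580×10⁶ m.
Kepler's third law: T = 2π√(r³/μ) = 2π√((6.580×10⁶)³ / 3.986×10¹⁴).
r³/μ = 7.147×10⁵ s², so T = 2π × 8.454×10² = 5.312×10³ s.
Converting: 5.312×10³ s ÷ 60.00 = 88.53 minutes.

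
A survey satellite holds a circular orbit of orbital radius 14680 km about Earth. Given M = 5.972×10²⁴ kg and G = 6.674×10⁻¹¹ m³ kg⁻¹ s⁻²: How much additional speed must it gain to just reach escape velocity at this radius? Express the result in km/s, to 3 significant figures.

Δv ≈ 2.16 km/s

μ = GM = 6.674×10⁻¹¹ × 5.972×10²⁴ = 3.986×10¹⁴ m³/s².
r = 14680 km = 1.468×10⁷ m.
Circular speed v_c = √(μ/r) = 5211 m/s.
Escape speed v_esc = √(2μ/r) = √2 × v_c = 7369 m/s.
Δv = v_esc − v_c = 2158 m/s = 2.158 km/s.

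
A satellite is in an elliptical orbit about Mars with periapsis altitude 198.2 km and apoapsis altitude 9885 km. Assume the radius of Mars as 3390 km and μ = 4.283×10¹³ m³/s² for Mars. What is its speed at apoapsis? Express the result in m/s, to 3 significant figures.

v ≈ 1170 m/s

r_p = 3390 + 198.2 = 3588.2 km = 3.5882×10⁶ m.
r_a = 3390 + 9885 = 13275 km = 1.3275×10⁷ m.
Semi-major axis a = (r_p + r_a)/2 = 8431.6 km = 8.432×10⁶ m.
Vis-viva: v² = μ(2/r − 1/a) = 4.283×10¹³ × (1.507×10⁻⁷ − 1.186×10⁻⁷) = 1.373×10⁶ m²/s².
v = 1172 m/s.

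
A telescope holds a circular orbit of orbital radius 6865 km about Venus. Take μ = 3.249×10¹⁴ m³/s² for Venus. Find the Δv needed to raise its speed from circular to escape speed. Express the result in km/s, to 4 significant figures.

r = 6865 km = 6.865×10⁶ m.
Circular speed v_c = √(μ/r) = 6879 m/s.
Escape speed v_esc = √(2μ/r) = √2 × v_c = 9729 m/s.
Δv = v_esc − v_c = 2850 m/s = 2.850 km/s.

Δv ≈ 2.850 km/s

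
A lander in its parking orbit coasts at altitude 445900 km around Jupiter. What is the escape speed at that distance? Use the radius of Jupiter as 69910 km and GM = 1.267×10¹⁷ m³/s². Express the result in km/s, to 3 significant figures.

v_esc ≈ 22.2 km/s

r = 69910 + 445900 = 515810 km = 5.1581×10⁸ m.
Escape speed v_esc = √(2μ/r) = √(2 × 1.267×10¹⁷ / 5.158×10⁸) = √(4.913×10⁸) = 22160 m/s.
= 22.16 km/s.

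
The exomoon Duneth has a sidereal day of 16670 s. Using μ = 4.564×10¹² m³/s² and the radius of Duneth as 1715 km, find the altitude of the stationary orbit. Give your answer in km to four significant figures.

h_sync ≈ 1464 km

A synchronous orbit has period T, so by Kepler's third law a = (μT²/4π²)^(1/3).
μT²/4π² = 4.564×10¹² × (1.667×10⁴)² / 39.48 = 3.213×10¹⁹ m³.
a = 3.179×10⁶ m = 3179.0 km.
Altitude h = a − R = 3179.0 − 1715 = 1464.0 km.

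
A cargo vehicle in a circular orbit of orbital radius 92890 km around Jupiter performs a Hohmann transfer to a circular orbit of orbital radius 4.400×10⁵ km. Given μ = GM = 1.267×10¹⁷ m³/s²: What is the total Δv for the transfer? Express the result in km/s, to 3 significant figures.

Δv_total ≈ 17.5 km/s

r₁ = 92890 km = 9.289×10⁷ m.
r₂ = 4.400×10⁵ km = 4.400×10⁸ m.
Transfer ellipse a_t = (r₁ + r₂)/2 = 2.664×10⁸ m.
At r₁: circular v_c1 = √(μ/r₁) = 36930 m/s; transfer-perijove v_p = √[μ(2/r₁ − 1/a_t)] = 47460 m/s.
Δv₁ = v_p − v_c1 = 10530 m/s.
At r₂: circular v_c2 = √(μ/r₂) = 16970 m/s; transfer-apojove v_a = √[μ(2/r₂ − 1/a_t)] = 10020 m/s.
Δv₂ = v_c2 − v_a = 6950 m/s.
Total Δv = Δv₁ + Δv₂ = 17480 m/s = 17.48 km/s.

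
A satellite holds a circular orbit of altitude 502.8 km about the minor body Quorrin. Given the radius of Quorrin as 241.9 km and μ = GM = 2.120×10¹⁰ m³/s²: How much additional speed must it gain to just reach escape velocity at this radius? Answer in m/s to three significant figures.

r = 241.9 + 502.8 = 744.70 km = 7.4470×10⁵ m.
Circular speed v_c = √(μ/r) = 168.7 m/s.
Escape speed v_esc = √(2μ/r) = √2 × v_c = 238.6 m/s.
Δv = v_esc − v_c = 69.89 m/s.

Δv ≈ 69.9 m/s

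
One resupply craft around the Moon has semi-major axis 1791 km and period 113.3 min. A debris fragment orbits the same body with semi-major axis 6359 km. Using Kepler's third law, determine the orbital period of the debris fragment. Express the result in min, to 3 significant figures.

T₂ ≈ 758 min

Kepler's third law: T² ∝ a³, so T₂ = T₁ (a₂/a₁)^(3/2).
a₂/a₁ = 3.551, (a₂/a₁)^(3/2) = 6.690.
T₂ = 113.3 × 6.690 = 758.0 min.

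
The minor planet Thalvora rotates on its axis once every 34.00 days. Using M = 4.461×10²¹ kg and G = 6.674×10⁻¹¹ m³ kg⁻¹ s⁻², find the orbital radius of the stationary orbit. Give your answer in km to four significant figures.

r_sync ≈ 40220 km

μ = GM = 6.674×10⁻¹¹ × 4.461×10²¹ = 2.977×10¹¹ m³/s².
T = 34.00 days = 2.938×10⁶ s.
A synchronous orbit has period T, so by Kepler's third law a = (μT²/4π²)^(1/3).
μT²/4π² = 2.977×10¹¹ × (2.938×10⁶)² / 39.48 = 6.508×10²² m³.
a = 4.022×10⁷ m = 40224 km.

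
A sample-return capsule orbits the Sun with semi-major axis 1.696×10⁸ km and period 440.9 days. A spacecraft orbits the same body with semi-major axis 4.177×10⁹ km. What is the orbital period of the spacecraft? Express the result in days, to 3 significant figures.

Kepler's third law: T² ∝ a³, so T₂ = T₁ (a₂/a₁)^(3/2).
a₂/a₁ = 24.63, (a₂/a₁)^(3/2) = 122.2.
T₂ = 440.9 × 122.2 = 53890 days.

T₂ ≈ 53900 days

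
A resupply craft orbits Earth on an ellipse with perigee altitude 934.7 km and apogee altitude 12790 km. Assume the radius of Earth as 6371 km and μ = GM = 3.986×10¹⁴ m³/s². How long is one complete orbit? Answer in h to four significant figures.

T ≈ 4.208 h

r_p = 6371 + 934.7 = 7305.7 km = 7.3057×10⁶ m.
r_a = 6371 + 12790 = 19161 km = 1.9161×10⁷ m.
Semi-major axis a = (r_p + r_a)/2 = (7305.7 + 19161)/2 = 13233 km = 1.323×10⁷ m.
By Kepler's third law T = 2π√(a³/μ) = 2π × 2.411×10³ = 1.515×10⁴ s.
= 4.208 h.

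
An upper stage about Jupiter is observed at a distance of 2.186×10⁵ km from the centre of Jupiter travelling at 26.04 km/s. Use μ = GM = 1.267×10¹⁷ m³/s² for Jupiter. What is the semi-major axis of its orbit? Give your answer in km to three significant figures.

a ≈ 2.63×10⁵ km

r = 2.186×10⁸ m.
Specific orbital energy ε = v²/2 − μ/r = (26040)²/2 − 1.267×10¹⁷/2.186×10⁸ = -2.406×10⁸ J/kg.
Since ε = −μ/(2a), a = −μ/(2ε) = 2.633×10⁸ m = 2.6335×10⁵ km.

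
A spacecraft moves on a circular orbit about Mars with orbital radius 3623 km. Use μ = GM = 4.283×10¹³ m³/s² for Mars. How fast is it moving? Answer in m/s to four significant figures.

v ≈ 3438 m/s

r = 3623 km = 3.623×10⁶ m.
For a circular orbit v = √(μ/r) = √(4.283×10¹³ / 3.623×10⁶) = √(1.182×10⁷) = 3438 m/s.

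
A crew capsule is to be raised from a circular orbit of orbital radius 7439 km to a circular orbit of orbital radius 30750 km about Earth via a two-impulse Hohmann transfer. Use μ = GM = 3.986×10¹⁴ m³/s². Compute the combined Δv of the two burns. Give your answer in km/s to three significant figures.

r₁ = 7439 km = 7.439×10⁶ m.
r₂ = 30750 km = 3.075×10⁷ m.
Transfer ellipse a_t = (r₁ + r₂)/2 = 1.909×10⁷ m.
At r₁: circular v_c1 = √(μ/r₁) = 7320 m/s; transfer-perigee v_p = √[μ(2/r₁ − 1/a_t)] = 9289 m/s.
Δv₁ = v_p − v_c1 = 1969 m/s.
At r₂: circular v_c2 = √(μ/r₂) = 3600 m/s; transfer-apogee v_a = √[μ(2/r₂ − 1/a_t)] = 2247 m/s.
Δv₂ = v_c2 − v_a = 1353 m/s.
Total Δv = Δv₁ + Δv₂ = 3322 m/s = 3.322 km/s.

Δv_total ≈ 3.32 km/s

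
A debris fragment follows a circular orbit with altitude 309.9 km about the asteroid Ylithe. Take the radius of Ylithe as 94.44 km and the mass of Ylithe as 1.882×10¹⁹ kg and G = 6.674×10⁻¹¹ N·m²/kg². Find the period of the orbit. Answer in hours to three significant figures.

T ≈ 12.7 hours

μ = GM = 6.674×10⁻¹¹ × 1.882×10¹⁹ = 1.256×10⁹ m³/s².
r = 94.44 + 309.9 = 404.34 km = 4.0434×10⁵ m.
Kepler's third law: T = 2π√(r³/μ) = 2π√((4.043×10⁵)³ / 1.256×10⁹).
r³/μ = 5.263×10⁷ s², so T = 2π × 7.255×10³ = 4.558×10⁴ s.
Converting: 4.558×10⁴ s ÷ 3600 = 12.66 hours.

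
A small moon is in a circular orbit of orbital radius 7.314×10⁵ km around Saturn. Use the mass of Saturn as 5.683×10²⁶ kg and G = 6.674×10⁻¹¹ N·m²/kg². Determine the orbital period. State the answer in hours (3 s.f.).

T ≈ 177 hours

μ = GM = 6.674×10⁻¹¹ × 5.683×10²⁶ = 3.793×10¹⁶ m³/s².
r = 7.314×10⁵ km = 7.314×10⁸ m.
Kepler's third law: T = 2π√(r³/μ) = 2π√((7.314×10⁸)³ / 3.793×10¹⁶).
r³/μ = 1.032×10¹⁰ s², so T = 2π × 1.016×10⁵ = 6.382×10⁵ s.
Converting: 6.382×10⁵ s ÷ 3600 = 177.3 hours.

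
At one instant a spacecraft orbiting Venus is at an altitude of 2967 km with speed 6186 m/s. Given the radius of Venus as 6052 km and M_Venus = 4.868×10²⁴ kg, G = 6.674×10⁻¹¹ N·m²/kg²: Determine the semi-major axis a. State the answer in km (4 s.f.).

μ = GM = 6.674×10⁻¹¹ × 4.868×10²⁴ = 3.249×10¹⁴ m³/s².
r = 6052 + 2967 = 9019.0 km = 9.019×10⁶ m.
Specific orbital energy ε = v²/2 − μ/r = (6186)²/2 − 3.249×10¹⁴/9.019×10⁶ = -1.689×10⁷ J/kg.
Since ε = −μ/(2a), a = −μ/(2ε) = 9.618×10⁶ m = 9618.1 km.

a ≈ 9618 km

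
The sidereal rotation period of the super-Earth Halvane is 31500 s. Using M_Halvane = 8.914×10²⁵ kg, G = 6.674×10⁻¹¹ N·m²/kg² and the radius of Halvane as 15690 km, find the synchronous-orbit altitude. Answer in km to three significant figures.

h_sync ≈ 37400 km

μ = GM = 6.674×10⁻¹¹ × 8.914×10²⁵ = 5.949×10¹⁵ m³/s².
A synchronous orbit has period T, so by Kepler's third law a = (μT²/4π²)^(1/3).
μT²/4π² = 5.949×10¹⁵ × (3.150×10⁴)² / 39.48 = 1.495×10²³ m³.
a = 5.308×10⁷ m = 53077 km.
Altitude h = a − R = 53077 − 15690 = 37387 km.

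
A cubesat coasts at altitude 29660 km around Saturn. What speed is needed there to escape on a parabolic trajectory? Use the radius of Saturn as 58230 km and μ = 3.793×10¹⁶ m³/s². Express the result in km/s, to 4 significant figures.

r = 58230 + 29660 = 87890 km = 8.7890×10⁷ m.
Escape speed v_esc = √(2μ/r) = √(2 × 3.793×10¹⁶ / 8.789×10⁷) = √(8.631×10⁸) = 29380 m/s.
= 29.38 km/s.

v_esc ≈ 29.38 km/s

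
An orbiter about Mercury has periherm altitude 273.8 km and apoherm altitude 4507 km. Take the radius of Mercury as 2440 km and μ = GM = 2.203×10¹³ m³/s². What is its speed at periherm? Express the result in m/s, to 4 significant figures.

v ≈ 3417 m/s

r_p = 2440 + 273.8 = 2713.8 km = 2.7138×10⁶ m.
r_a = 2440 + 4507 = 6947.0 km = 6.9470×10⁶ m.
Semi-major axis a = (r_p + r_a)/2 = 4830.4 km = 4.830×10⁶ m.
Vis-viva: v² = μ(2/r − 1/a) = 2.203×10¹³ × (7.370×10⁻⁷ − 2.070×10⁻⁷) = 1.167×10⁷ m²/s².
v = 3417 m/s.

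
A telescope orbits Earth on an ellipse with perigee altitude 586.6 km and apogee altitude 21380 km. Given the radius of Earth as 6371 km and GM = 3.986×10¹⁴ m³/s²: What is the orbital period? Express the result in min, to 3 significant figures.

r_p = 6371 + 586.6 = 6957.6 km = 6.9576×10⁶ m.
r_a = 6371 + 21380 = 27751 km = 2.7751×10⁷ m.
Semi-major axis a = (r_p + r_a)/2 = (6957.6 + 27751)/2 = 17354 km = 1.735×10⁷ m.
By Kepler's third law T = 2π√(a³/μ) = 2π × 3.621×10³ = 2.275×10⁴ s.
= 379.2 min.

T ≈ 379 min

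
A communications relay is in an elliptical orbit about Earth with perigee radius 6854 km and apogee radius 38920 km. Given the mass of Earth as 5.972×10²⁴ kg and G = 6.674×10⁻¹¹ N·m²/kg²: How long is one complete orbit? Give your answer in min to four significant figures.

μ = GM = 6.674×10⁻¹¹ × 5.972×10²⁴ = 3.986×10¹⁴ m³/s².
Semi-major axis a = (r_p + r_a)/2 = (6854.0 + 38920)/2 = 22887 km = 2.289×10⁷ m.
By Kepler's third law T = 2π√(a³/μ) = 2π × 5.484×10³ = 3.446×10⁴ s.
= 574.3 min.

T ≈ 574.3 min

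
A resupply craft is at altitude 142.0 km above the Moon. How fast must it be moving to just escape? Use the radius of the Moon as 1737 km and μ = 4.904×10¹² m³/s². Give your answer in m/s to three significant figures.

r = 1737 + 142.0 = 1879.0 km = 1.8790×10⁶ m.
Escape speed v_esc = √(2μ/r) = √(2 × 4.904×10¹² / 1.879×10⁶) = √(5.220×10⁶) = 2285 m/s.

v_esc ≈ 2280 m/s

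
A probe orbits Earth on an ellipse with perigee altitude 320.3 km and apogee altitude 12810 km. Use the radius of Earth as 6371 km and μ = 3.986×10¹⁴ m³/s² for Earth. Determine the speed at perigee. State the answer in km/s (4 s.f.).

v ≈ 9.398 km/s

r_p = 6371 + 320.3 = 6691.3 km = 6.6913×10⁶ m.
r_a = 6371 + 12810 = 19181 km = 1.9181×10⁷ m.
Semi-major axis a = (r_p + r_a)/2 = 12936 km = 1.294×10⁷ m.
Vis-viva: v² = μ(2/r − 1/a) = 3.986×10¹⁴ × (2.989×10⁻⁷ − 7.730×10⁻⁸) = 8.833×10⁷ m²/s².
v = 9398 m/s = 9.398 km/s.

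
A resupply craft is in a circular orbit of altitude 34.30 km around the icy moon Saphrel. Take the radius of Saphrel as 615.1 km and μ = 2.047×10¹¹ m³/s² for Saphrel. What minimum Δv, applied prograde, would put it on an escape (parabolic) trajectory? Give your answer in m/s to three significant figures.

r = 615.1 + 34.30 = 649.40 km = 6.4940×10⁵ m.
Circular speed v_c = √(μ/r) = 561.4 m/s.
Escape speed v_esc = √(2μ/r) = √2 × v_c = 794.0 m/s.
Δv = v_esc − v_c = 232.6 m/s.

Δv ≈ 233 m/s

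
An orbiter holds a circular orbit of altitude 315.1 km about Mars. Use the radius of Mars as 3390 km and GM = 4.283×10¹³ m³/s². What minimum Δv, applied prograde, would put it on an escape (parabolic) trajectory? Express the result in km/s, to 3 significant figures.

Δv ≈ 1.41 km/s

r = 3390 + 315.1 = 3705.1 km = 3.7051×10⁶ m.
Circular speed v_c = √(μ/r) = 3400 m/s.
Escape speed v_esc = √(2μ/r) = √2 × v_c = 4808 m/s.
Δv = v_esc − v_c = 1408 m/s = 1.408 km/s.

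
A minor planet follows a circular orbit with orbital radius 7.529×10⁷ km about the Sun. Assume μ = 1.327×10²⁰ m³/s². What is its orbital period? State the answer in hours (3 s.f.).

T ≈ 3130 hours

r = 7.529×10⁷ km = 7.529×10¹⁰ m.
Kepler's third law: T = 2π√(r³/μ) = 2π√((7.529×10¹⁰)³ / 1.327×10²⁰).
r³/μ = 3.216×10¹² s², so T = 2π × 1.793×10⁶ = 1.127×10⁷ s.
Converting: 1.127×10⁷ s ÷ 3600 = 3130 hours.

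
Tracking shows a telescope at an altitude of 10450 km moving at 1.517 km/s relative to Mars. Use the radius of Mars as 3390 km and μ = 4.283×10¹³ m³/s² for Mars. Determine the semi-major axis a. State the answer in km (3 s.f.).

r = 3390 + 10450 = 13840 km = 1.384×10⁷ m.
Specific orbital energy ε = v²/2 − μ/r = (1517)²/2 − 4.283×10¹³/1.384×10⁷ = -1.944×10⁶ J/kg.
Since ε = −μ/(2a), a = −μ/(2ε) = 1.102×10⁷ m = 11016 km.

a ≈ 11000 km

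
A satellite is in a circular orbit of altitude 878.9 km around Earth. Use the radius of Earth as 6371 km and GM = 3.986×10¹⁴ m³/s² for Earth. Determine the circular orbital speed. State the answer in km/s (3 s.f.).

r = 6371 + 878.9 = 7249.9 km = 7.2499×10⁶ m.
For a circular orbit v = √(μ/r) = √(3.986×10¹⁴ / 7.250×10⁶) = √(5.498×10⁷) = 7415 m/s.
That is 7.415 km/s.

v ≈ 7.41 km/s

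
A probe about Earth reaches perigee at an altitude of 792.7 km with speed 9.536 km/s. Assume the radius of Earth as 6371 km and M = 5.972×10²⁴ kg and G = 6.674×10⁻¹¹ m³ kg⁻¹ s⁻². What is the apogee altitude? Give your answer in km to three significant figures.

apogee altitude ≈ 25700 km

μ = GM = 6.674×10⁻¹¹ × 5.972×10²⁴ = 3.986×10¹⁴ m³/s².
r_p = 6371 + 792.7 = 7163.7 km = 7.164×10⁶ m.
Specific energy ε = v²/2 − μ/r = -1.017×10⁷ J/kg, so a = −μ/(2ε) = 1.960×10⁷ m.
The apsides satisfy r_p + r_a = 2a, so the apogee radius is 2a − r_p = 3.203×10⁷ m = 32027 km.
Apogee altitude = 32027 − 6371 = 25656 km.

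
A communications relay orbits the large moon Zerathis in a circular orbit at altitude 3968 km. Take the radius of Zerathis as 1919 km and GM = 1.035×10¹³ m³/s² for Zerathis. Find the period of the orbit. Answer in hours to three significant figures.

T ≈ 7.75 hours

r = 1919 + 3968 = 5887.0 km = 5.8870×10⁶ m.
Kepler's third law: T = 2π√(r³/μ) = 2π√((5.887×10⁶)³ / 1.035×10¹³).
r³/μ = 1.971×10⁷ s², so T = 2π × 4.440×10³ = 2.790×10⁴ s.
Converting: 2.790×10⁴ s ÷ 3600 = 7.749 hours.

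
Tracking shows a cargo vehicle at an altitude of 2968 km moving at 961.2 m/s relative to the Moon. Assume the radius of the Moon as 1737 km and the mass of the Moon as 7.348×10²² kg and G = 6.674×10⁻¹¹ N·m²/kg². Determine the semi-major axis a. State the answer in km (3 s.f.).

μ = GM = 6.674×10⁻¹¹ × 7.348×10²² = 4.904×10¹² m³/s².
r = 1737 + 2968 = 4705.0 km = 4.705×10⁶ m.
Vis-viva rearranged: 1/a = 2/r − v²/μ = 4.251×10⁻⁷ − 1.884×10⁻⁷ = 2.367×10⁻⁷ m⁻¹.
a = 4.225×10⁶ m = 4225.1 km.

a ≈ 4230 km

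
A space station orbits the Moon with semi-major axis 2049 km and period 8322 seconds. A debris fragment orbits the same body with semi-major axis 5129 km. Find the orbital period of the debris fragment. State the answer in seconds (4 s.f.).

Kepler's third law: T² ∝ a³, so T₂ = T₁ (a₂/a₁)^(3/2).
a₂/a₁ = 2.503, (a₂/a₁)^(3/2) = 3.960.
T₂ = 8322 × 3.960 = 32960 seconds.

T₂ ≈ 32960 seconds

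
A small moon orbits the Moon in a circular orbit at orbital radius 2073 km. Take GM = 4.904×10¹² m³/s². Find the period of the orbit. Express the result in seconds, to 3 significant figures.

r = 2073 km = 2.073×10⁶ m.
Kepler's third law: T = 2π√(r³/μ) = 2π√((2.073×10⁶)³ / 4.904×10¹²).
r³/μ = 1.817×10⁶ s², so T = 2π × 1.348×10³ = 8.468×10³ s.

T ≈ 8470 seconds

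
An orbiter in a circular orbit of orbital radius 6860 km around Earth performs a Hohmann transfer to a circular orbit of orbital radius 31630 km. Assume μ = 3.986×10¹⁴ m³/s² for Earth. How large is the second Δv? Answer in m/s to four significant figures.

Δv ≈ 1430 m/s

r₁ = 6860 km = 6.860×10⁶ m.
r₂ = 31630 km = 3.163×10⁷ m.
Transfer ellipse a_t = (r₁ + r₂)/2 = 1.924×10⁷ m.
At r₁: circular v_c1 = √(μ/r₁) = 7623 m/s; transfer-perigee v_p = √[μ(2/r₁ − 1/a_t)] = 9772 m/s.
At r₂: circular v_c2 = √(μ/r₂) = 3550 m/s; transfer-apogee v_a = √[μ(2/r₂ − 1/a_t)] = 2119 m/s.
Δv₂ = v_c2 − v_a = 1430 m/s.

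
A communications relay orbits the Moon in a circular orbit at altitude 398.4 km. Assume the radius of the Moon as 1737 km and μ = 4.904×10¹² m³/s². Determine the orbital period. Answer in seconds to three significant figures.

r = 1737 + 398.4 = 2135.4 km = 2.1354×10⁶ m.
Kepler's third law: T = 2π√(r³/μ) = 2π√((2.135×10⁶)³ / 4.904×10¹²).
r³/μ = 1.986×10⁶ s², so T = 2π × 1.409×10³ = 8.854×10³ s.

T ≈ 8850 seconds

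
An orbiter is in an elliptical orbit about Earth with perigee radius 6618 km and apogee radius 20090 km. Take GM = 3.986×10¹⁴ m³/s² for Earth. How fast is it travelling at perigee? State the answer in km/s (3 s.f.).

Semi-major axis a = (r_p + r_a)/2 = 13354 km = 1.335×10⁷ m.
Vis-viva: v² = μ(2/r − 1/a) = 3.986×10¹⁴ × (3.022×10⁻⁷ − 7.488×10⁻⁸) = 9.061×10⁷ m²/s².
v = 9519 m/s = 9.519 km/s.

v ≈ 9.52 km/s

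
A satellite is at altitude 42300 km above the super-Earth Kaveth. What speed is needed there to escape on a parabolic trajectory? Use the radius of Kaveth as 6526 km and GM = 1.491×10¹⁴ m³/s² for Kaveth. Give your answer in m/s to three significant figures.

v_esc ≈ 2470 m/s

r = 6526 + 42300 = 48826 km = 4.8826×10⁷ m.
Escape speed v_esc = √(2μ/r) = √(2 × 1.491×10¹⁴ / 4.883×10⁷) = √(6.107×10⁶) = 2471 m/s.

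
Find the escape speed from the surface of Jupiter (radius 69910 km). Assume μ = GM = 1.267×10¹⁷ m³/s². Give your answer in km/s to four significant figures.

v_esc ≈ 60.21 km/s

r = R = 6.991×10⁷ m.
Escape speed v_esc = √(2μ/r) = √(2 × 1.267×10¹⁷ / 6.991×10⁷) = √(3.625×10⁹) = 60210 m/s.
= 60.21 km/s.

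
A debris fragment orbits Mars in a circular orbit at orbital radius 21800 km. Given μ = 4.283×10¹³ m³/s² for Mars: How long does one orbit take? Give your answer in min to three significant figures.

T ≈ 1630 min

r = 21800 km = 2.180×10⁷ m.
Kepler's third law: T = 2π√(r³/μ) = 2π√((2.180×10⁷)³ / 4.283×10¹³).
r³/μ = 2.419×10⁸ s², so T = 2π × 1.555×10⁴ = 9.772×10⁴ s.
Converting: 9.772×10⁴ s ÷ 60.00 = 1629 min.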